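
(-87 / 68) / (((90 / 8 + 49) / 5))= -435 / 4097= -0.11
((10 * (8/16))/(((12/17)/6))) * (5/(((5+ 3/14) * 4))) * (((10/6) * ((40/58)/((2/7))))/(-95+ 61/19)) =-9891875/22152288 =-0.45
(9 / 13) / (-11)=-9 / 143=-0.06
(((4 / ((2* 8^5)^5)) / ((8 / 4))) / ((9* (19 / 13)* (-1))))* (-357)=1547 / 34454385859016931479126016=0.00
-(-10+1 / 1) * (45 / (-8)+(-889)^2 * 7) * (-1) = -398321379 / 8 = -49790172.38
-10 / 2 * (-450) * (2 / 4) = 1125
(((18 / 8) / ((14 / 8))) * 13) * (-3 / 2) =-351 / 14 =-25.07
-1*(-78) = 78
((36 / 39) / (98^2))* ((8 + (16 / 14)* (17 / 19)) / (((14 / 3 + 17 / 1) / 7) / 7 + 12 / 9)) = 1200 / 2456909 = 0.00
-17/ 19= -0.89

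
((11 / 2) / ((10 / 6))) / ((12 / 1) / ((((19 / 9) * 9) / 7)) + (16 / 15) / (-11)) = 20691 / 27112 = 0.76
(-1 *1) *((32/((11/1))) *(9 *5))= -1440/11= -130.91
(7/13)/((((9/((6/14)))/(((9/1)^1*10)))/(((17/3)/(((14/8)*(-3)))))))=-680/273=-2.49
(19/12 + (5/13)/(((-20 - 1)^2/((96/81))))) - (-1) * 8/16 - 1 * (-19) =13054681/619164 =21.08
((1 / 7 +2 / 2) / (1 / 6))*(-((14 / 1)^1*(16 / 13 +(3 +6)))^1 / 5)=-12768 / 65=-196.43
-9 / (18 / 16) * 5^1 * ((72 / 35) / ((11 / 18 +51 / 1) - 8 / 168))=-10368 / 6497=-1.60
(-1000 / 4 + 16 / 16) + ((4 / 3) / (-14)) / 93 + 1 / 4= -1943243 / 7812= -248.75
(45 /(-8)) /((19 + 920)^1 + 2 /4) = -45 /7516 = -0.01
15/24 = 5/8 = 0.62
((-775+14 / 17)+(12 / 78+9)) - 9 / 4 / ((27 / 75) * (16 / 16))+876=104.73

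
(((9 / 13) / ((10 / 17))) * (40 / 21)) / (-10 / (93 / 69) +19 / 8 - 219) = -16864 / 1685411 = -0.01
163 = 163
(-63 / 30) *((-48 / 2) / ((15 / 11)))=36.96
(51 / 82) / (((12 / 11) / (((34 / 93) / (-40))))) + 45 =27450421 / 610080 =44.99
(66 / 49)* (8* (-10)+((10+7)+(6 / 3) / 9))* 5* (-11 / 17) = 683650 / 2499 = 273.57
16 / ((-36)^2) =1 / 81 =0.01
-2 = -2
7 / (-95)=-7 / 95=-0.07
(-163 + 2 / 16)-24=-1495 / 8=-186.88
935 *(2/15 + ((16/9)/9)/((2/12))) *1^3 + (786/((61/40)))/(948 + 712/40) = 9809268134/7953363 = 1233.35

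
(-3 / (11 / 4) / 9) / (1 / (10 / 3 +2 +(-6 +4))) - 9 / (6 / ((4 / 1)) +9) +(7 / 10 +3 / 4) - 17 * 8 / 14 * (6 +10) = -2151623 / 13860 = -155.24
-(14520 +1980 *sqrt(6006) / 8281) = -14520 -1980 *sqrt(6006) / 8281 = -14538.53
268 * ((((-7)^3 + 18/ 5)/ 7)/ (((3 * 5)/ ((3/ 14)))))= -227398/ 1225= -185.63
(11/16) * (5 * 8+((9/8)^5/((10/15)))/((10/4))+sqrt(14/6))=11 * sqrt(21)/48+74038217/2621440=29.29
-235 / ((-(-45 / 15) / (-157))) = 36895 / 3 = 12298.33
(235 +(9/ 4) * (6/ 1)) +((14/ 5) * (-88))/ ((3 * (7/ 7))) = 4991/ 30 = 166.37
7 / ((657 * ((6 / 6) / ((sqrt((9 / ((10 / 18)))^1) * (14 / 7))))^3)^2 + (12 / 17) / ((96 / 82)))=3.20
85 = 85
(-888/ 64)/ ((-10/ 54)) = 2997/ 40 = 74.92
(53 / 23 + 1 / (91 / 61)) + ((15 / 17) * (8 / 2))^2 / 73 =138884722 / 44156021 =3.15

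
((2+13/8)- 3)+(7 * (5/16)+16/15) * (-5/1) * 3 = -771/16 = -48.19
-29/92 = -0.32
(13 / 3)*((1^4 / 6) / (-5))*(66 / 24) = -143 / 360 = -0.40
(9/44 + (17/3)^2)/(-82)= -12797/32472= -0.39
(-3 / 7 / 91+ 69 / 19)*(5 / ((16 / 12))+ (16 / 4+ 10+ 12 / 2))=54870 / 637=86.14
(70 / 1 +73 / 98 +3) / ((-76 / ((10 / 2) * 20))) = -180675 / 1862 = -97.03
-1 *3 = -3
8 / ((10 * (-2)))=-2 / 5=-0.40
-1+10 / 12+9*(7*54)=20411 / 6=3401.83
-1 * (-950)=950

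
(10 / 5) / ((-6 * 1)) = -1 / 3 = -0.33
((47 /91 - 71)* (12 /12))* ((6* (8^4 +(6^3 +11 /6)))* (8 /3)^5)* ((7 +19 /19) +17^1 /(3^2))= -12414204706816 /5103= -2432726769.90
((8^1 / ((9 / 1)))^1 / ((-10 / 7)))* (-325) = 1820 / 9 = 202.22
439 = 439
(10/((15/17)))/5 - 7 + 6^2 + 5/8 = 3827/120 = 31.89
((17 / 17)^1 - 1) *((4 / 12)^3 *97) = 0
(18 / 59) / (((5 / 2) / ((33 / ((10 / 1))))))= 594 / 1475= 0.40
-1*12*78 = -936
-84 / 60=-1.40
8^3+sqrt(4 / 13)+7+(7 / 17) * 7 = 2 * sqrt(13) / 13+8872 / 17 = 522.44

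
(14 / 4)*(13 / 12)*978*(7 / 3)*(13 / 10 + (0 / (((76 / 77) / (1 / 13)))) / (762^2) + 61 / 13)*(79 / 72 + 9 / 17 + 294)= 2251366079431 / 146880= 15327928.10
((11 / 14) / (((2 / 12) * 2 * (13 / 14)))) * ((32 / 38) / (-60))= -0.04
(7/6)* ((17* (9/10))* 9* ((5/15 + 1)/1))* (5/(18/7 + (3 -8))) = -441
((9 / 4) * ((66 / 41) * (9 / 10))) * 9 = 24057 / 820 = 29.34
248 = 248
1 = 1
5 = 5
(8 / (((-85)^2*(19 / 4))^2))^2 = 16384 / 355112377136156640625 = 0.00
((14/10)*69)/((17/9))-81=-2538/85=-29.86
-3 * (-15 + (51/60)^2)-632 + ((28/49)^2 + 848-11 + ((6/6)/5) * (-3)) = 4852157/19600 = 247.56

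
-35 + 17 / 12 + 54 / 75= -9859 / 300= -32.86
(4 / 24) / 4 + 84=2017 / 24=84.04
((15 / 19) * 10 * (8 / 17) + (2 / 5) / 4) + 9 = 12.82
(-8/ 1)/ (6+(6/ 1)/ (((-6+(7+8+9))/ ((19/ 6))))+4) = -144/ 199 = -0.72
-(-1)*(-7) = -7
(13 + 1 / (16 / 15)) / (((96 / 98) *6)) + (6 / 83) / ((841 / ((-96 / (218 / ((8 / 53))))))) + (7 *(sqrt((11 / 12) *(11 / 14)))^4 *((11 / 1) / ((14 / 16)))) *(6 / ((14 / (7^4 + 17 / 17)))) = 29952703515089794819 / 637357420030464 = 46995.14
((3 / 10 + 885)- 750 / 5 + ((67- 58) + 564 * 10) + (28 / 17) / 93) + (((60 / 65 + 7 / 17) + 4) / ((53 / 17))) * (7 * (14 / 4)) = 35000813581 / 5446545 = 6426.24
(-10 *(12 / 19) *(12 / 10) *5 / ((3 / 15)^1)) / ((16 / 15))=-3375 / 19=-177.63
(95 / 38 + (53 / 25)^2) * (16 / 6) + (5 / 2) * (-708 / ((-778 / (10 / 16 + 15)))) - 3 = 51.20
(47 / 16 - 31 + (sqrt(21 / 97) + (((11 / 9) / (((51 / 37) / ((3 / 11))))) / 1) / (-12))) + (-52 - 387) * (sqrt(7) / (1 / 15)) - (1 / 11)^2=-6585 * sqrt(7) - 24962263 / 888624 + sqrt(2037) / 97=-17449.90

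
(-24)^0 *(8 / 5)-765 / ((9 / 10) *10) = -417 / 5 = -83.40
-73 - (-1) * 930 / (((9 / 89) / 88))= 2427701 / 3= 809233.67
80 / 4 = 20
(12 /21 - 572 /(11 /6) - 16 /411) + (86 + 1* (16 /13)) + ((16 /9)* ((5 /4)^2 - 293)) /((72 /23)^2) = -161182301765 /581660352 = -277.11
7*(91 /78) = 49 /6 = 8.17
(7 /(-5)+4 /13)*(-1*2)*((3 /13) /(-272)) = -213 /114920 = -0.00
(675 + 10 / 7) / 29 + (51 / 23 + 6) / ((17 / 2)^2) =31627013 / 1349341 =23.44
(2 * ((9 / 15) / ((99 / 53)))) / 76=53 / 6270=0.01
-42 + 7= -35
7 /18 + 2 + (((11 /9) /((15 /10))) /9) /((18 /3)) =3505 /1458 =2.40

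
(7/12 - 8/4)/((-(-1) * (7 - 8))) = 17/12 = 1.42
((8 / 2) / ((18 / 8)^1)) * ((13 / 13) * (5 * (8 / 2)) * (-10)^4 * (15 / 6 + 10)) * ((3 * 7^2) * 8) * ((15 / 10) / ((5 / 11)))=17248000000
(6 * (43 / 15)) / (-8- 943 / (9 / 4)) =-387 / 9610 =-0.04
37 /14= 2.64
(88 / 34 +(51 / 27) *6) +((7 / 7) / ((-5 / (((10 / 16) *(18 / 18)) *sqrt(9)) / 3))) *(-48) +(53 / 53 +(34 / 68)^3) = 28171 / 408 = 69.05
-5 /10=-1 /2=-0.50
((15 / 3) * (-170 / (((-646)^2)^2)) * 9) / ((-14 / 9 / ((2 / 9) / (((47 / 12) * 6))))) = 225 / 842591468068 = 0.00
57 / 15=19 / 5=3.80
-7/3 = -2.33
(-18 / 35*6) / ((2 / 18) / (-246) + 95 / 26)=-388557 / 460040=-0.84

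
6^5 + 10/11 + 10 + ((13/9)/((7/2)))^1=5396614/693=7787.32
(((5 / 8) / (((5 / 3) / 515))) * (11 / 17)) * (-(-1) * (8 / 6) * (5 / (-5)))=-5665 / 34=-166.62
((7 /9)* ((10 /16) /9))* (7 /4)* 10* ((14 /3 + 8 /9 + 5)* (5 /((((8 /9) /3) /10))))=2909375 /1728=1683.67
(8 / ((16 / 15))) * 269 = 4035 / 2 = 2017.50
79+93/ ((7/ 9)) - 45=1075/ 7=153.57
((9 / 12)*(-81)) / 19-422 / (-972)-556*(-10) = 102631049 / 18468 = 5557.24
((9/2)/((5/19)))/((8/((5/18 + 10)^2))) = 130055/576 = 225.79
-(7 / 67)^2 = -49 / 4489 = -0.01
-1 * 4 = -4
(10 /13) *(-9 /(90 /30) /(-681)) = 10 /2951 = 0.00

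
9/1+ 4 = 13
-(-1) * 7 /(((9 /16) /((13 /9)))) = 1456 /81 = 17.98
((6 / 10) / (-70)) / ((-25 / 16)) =24 / 4375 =0.01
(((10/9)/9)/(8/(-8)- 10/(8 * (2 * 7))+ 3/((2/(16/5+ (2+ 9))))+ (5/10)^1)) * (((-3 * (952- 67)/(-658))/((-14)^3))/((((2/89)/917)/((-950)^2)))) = -38800787656250/120195873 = -322812.98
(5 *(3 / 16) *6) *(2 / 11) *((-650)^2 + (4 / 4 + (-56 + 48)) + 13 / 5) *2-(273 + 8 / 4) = 9503126 / 11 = 863920.55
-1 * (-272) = 272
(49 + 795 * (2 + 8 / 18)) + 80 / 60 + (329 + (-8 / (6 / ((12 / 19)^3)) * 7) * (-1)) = 47841896 / 20577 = 2325.02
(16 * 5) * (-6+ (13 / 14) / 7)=-23000 / 49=-469.39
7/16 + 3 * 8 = 391/16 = 24.44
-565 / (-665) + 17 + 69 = 11551 / 133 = 86.85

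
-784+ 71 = -713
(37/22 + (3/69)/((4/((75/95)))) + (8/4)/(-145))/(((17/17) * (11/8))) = 9348958/7667165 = 1.22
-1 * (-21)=21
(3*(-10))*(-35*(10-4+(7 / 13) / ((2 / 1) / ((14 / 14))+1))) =84350 / 13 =6488.46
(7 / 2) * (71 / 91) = 71 / 26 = 2.73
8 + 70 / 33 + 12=730 / 33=22.12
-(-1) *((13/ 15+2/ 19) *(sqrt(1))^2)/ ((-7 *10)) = -277/ 19950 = -0.01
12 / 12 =1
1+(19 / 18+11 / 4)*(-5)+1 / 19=-17.98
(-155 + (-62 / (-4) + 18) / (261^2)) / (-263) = 21117443 / 35831646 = 0.59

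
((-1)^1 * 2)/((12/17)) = -17/6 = -2.83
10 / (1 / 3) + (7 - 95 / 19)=32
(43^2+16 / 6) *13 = 72215 / 3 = 24071.67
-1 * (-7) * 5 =35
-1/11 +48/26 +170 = 24561/143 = 171.76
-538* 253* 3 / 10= -204171 / 5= -40834.20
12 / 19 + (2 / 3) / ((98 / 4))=1840 / 2793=0.66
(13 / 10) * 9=117 / 10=11.70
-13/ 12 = -1.08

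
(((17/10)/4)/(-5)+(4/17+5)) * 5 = 17511/680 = 25.75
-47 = -47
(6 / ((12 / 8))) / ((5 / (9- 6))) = 12 / 5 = 2.40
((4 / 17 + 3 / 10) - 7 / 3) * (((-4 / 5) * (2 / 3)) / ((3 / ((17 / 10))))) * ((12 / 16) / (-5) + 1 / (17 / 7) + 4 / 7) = 0.45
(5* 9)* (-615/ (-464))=27675/ 464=59.64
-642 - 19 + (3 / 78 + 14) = -16821 / 26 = -646.96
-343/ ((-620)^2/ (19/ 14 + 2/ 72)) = -17101/ 13838400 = -0.00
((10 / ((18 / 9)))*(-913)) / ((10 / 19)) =-17347 / 2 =-8673.50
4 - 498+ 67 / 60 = -29573 / 60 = -492.88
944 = 944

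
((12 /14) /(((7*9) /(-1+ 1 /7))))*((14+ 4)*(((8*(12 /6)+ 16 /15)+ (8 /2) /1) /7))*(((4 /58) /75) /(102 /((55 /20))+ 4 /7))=-13904 /901446875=-0.00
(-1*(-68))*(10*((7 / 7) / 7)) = 680 / 7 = 97.14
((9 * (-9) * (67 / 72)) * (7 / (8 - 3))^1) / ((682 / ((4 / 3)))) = -1407 / 6820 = -0.21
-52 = -52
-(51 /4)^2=-2601 /16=-162.56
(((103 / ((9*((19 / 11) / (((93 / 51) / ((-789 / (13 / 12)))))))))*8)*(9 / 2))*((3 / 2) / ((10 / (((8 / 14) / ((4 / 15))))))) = -456599 / 2378572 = -0.19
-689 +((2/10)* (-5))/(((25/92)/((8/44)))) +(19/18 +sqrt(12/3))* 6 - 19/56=-31031387/46200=-671.68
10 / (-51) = -10 / 51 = -0.20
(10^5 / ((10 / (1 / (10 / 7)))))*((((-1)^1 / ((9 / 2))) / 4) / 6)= -1750 / 27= -64.81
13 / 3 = 4.33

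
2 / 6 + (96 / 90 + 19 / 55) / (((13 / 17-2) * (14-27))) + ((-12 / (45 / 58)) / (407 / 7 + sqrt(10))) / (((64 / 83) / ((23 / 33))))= 2712689 * sqrt(10) / 654029640 + 10719619973 / 59516697240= 0.19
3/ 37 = 0.08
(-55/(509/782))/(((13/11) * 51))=-27830/19851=-1.40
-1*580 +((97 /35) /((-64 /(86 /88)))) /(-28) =-1600610229 /2759680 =-580.00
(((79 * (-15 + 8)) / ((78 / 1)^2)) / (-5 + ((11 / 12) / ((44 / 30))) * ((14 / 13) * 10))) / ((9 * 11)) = -553 / 1042470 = -0.00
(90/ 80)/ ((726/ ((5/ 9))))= 5/ 5808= 0.00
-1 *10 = -10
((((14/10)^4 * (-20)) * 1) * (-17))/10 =81634/625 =130.61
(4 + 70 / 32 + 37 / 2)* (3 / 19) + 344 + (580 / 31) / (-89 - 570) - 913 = -3509694659 / 6210416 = -565.13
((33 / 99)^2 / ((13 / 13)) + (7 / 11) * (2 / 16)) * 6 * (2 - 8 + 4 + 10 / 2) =151 / 44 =3.43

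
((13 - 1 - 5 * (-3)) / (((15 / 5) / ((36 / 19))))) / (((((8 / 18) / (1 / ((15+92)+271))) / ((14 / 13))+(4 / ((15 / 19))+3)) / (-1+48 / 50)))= -972 / 233795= -0.00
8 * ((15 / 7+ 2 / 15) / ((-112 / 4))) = -478 / 735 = -0.65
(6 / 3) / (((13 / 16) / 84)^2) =3612672 / 169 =21376.76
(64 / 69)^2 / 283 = 0.00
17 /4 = 4.25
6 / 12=1 / 2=0.50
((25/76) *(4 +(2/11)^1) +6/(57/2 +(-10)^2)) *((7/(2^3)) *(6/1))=3208611/429704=7.47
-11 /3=-3.67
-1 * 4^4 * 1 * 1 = -256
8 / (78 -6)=1 / 9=0.11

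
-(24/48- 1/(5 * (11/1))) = -53/110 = -0.48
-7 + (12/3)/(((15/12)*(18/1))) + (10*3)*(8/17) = 5581/765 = 7.30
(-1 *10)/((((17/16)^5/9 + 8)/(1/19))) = -94371840/1461429251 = -0.06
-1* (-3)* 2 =6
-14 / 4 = -7 / 2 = -3.50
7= 7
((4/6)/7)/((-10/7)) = -1/15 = -0.07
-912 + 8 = -904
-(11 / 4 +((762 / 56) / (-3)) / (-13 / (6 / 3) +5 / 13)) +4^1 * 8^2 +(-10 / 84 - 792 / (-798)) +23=3339797 / 12084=276.38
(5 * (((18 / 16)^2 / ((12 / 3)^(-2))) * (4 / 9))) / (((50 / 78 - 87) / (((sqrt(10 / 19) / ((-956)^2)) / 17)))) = -0.00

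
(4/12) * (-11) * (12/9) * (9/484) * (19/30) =-19/330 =-0.06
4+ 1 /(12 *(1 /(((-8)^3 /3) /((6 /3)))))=-28 /9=-3.11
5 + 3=8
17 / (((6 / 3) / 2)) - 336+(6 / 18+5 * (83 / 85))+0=-16003 / 51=-313.78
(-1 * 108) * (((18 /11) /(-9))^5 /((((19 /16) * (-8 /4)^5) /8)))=-13824 /3059969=-0.00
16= 16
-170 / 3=-56.67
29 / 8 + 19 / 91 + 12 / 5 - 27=-20.77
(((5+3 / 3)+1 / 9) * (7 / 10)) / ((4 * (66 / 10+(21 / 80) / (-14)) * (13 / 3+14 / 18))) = 770 / 24219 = 0.03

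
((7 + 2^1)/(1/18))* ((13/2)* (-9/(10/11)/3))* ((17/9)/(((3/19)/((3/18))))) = -138567/20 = -6928.35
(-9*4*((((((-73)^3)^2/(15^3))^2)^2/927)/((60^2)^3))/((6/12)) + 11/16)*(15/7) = -524503804723748275195105897077590754535633441/36371116219921875000000000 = -14420888310171166561.31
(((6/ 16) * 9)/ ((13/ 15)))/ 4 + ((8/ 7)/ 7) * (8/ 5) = 125849/ 101920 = 1.23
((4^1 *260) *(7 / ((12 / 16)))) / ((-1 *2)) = -14560 / 3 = -4853.33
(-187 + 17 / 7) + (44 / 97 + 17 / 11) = -1363633 / 7469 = -182.57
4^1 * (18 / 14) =36 / 7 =5.14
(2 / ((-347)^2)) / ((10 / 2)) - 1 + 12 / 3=1806137 / 602045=3.00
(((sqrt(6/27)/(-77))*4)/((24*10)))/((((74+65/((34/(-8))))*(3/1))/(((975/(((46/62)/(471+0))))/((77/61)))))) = -328060135*sqrt(2)/1633131192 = -0.28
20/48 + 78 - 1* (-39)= 117.42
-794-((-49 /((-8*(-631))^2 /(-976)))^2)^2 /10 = -51085228665545380720127908881 /64339078923860580480616960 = -794.00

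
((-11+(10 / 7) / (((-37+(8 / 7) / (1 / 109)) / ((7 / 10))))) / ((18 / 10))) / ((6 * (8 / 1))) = -2105 / 16551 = -0.13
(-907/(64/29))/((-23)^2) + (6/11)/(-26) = -3862897/4841408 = -0.80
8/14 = 4/7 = 0.57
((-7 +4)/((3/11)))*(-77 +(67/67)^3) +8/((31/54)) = 26348/31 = 849.94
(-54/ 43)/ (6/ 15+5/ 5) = -270/ 301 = -0.90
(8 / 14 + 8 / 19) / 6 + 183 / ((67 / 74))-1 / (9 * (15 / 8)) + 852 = 1268217532 / 1202985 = 1054.23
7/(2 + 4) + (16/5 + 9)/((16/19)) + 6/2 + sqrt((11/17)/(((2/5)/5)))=5 * sqrt(374)/34 + 4477/240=21.50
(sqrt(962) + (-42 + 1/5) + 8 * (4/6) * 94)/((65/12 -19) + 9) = -27572/275 -12 * sqrt(962)/55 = -107.03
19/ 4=4.75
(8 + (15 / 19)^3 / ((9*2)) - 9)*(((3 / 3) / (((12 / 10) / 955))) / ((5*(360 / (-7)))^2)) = -124877137 / 10667116800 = -0.01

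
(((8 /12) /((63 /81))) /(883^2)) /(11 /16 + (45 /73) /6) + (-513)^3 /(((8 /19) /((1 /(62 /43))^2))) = -23892618884568442362087 /154915371983008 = -154230135.97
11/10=1.10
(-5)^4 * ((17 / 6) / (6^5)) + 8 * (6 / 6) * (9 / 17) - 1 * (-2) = 5126161 / 793152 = 6.46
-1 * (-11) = 11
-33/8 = -4.12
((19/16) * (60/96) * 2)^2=9025/4096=2.20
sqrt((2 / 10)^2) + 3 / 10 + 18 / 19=55 / 38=1.45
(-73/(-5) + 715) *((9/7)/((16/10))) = 586.29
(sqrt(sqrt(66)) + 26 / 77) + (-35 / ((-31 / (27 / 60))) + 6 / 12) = 12849 / 9548 + 66^(1 / 4) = 4.20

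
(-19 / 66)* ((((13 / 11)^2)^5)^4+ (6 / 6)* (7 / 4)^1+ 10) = -9284834135549400380100192883377827132376029923 / 39828144899994837589182633310709290009939288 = -233.12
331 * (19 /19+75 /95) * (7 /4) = 39389 /38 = 1036.55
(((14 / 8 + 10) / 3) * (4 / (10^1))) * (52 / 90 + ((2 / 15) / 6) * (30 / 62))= 38587 / 41850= 0.92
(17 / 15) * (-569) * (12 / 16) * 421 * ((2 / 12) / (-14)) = 4072333 / 1680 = 2424.01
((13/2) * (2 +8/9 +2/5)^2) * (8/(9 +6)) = 1139008/30375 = 37.50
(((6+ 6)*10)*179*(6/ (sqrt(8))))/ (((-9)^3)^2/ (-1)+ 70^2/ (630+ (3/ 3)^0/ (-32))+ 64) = -649522980*sqrt(2)/ 10711872143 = -0.09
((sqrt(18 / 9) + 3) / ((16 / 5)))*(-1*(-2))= 5*sqrt(2) / 8 + 15 / 8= 2.76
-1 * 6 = -6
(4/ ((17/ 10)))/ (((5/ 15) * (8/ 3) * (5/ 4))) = 36/ 17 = 2.12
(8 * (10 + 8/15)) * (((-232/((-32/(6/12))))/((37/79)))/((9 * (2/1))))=180989/4995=36.23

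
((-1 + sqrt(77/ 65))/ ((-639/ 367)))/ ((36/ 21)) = 2569/ 7668 - 2569 * sqrt(5005)/ 498420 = -0.03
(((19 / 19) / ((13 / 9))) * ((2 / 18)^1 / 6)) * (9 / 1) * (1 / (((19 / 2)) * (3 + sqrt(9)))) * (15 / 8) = 15 / 3952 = 0.00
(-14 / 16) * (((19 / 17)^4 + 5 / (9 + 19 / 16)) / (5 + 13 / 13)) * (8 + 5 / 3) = -629841401 / 217822768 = -2.89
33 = 33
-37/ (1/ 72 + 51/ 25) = -18.01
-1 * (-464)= 464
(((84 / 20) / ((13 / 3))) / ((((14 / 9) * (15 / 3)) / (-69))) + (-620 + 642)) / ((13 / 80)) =69688 / 845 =82.47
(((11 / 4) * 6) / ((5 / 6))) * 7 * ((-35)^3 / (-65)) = 1188495 / 13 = 91422.69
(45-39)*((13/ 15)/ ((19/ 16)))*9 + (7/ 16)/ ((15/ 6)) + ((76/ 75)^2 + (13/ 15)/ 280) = 60770891/ 1496250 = 40.62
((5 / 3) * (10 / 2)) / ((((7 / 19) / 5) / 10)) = 23750 / 21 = 1130.95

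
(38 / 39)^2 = 1444 / 1521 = 0.95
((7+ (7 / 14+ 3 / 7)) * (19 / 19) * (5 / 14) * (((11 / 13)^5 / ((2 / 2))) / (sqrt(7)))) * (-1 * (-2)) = 89383305 * sqrt(7) / 254706998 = 0.93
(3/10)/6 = 1/20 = 0.05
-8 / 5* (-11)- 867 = -4247 / 5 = -849.40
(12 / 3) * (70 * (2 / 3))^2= 78400 / 9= 8711.11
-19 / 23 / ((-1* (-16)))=-19 / 368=-0.05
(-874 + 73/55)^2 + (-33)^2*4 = 2316888909/3025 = 765913.69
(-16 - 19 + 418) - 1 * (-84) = 467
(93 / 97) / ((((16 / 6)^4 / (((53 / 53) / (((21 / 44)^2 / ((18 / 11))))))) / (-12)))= -248589 / 152096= -1.63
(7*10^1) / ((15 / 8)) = 112 / 3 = 37.33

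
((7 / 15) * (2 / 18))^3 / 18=343 / 44286750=0.00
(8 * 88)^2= 495616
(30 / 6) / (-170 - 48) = -5 / 218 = -0.02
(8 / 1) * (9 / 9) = 8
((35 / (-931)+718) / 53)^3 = 870682941415169 / 350253538649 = 2485.86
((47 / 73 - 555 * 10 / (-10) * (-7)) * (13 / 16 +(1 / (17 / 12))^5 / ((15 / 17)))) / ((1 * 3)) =-957854528851 / 731643960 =-1309.18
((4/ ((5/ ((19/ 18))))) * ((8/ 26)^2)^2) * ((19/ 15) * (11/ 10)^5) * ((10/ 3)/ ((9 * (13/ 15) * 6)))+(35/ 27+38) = 33239775764951/ 845851865625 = 39.30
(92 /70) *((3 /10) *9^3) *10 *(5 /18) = 5589 /7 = 798.43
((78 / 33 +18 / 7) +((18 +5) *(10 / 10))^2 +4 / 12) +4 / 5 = 618004 / 1155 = 535.07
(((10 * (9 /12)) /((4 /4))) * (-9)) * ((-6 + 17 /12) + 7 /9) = 2055 /8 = 256.88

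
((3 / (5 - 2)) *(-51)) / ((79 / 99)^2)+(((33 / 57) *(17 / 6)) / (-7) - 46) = -629142793 / 4980318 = -126.33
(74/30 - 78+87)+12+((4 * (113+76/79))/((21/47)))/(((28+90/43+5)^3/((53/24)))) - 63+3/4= -38.73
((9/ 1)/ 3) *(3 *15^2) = 2025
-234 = -234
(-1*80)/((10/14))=-112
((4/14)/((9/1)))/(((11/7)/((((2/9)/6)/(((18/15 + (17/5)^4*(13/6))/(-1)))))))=-2500/971433243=-0.00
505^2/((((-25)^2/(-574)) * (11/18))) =-105396732/275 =-383260.84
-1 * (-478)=478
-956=-956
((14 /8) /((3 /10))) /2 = 35 /12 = 2.92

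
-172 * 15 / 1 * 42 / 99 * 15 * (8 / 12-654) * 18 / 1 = 2123856000 / 11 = 193077818.18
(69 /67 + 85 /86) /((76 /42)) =244209 /218956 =1.12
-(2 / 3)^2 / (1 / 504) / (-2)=112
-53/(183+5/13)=-689/2384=-0.29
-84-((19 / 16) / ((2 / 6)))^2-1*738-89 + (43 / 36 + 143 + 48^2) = 3512455 / 2304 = 1524.50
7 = 7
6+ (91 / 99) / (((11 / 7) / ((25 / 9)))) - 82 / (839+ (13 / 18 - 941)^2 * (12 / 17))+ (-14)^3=-2736.38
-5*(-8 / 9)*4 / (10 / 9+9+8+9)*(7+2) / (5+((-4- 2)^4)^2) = 360 / 102456881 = 0.00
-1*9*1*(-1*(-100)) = -900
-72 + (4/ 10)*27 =-306/ 5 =-61.20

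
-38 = -38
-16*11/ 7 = -25.14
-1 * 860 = -860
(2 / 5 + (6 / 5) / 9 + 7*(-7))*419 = -304613 / 15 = -20307.53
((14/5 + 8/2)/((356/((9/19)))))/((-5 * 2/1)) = -153/169100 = -0.00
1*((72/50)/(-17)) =-36/425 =-0.08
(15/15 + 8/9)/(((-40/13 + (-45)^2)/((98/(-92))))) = -0.00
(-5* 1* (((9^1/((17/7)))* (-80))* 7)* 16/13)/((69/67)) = 12400.87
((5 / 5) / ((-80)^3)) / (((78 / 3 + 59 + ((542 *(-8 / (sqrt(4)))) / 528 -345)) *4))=33 / 17849344000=0.00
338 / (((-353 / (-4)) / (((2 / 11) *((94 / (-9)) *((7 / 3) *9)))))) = -1779232 / 11649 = -152.74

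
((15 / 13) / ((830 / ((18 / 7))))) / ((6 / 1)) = 9 / 15106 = 0.00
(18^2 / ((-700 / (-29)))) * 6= 14094 / 175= 80.54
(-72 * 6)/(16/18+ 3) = -3888/35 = -111.09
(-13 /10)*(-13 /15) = 169 /150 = 1.13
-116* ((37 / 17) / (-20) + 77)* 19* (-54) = 777858822 / 85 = 9151280.26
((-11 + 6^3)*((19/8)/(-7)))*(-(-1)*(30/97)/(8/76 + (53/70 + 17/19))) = -2375/194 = -12.24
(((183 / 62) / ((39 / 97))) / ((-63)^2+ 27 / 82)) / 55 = 242597 / 7214375025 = 0.00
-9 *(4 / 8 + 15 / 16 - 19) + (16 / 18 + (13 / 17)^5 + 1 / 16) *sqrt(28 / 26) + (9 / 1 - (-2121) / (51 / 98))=247986601 *sqrt(182) / 2657972304 + 1154017 / 272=4243.97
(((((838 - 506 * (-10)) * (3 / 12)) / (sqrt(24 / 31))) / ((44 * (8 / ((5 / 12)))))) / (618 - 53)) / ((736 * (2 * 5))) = 983 * sqrt(186) / 28104130560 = 0.00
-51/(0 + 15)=-17/5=-3.40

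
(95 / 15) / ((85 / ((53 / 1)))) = 1007 / 255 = 3.95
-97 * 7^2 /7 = -679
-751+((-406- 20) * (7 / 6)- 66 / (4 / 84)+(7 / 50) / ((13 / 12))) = -856008 / 325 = -2633.87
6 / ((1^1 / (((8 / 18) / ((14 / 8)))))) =32 / 21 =1.52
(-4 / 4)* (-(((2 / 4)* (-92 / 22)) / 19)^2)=529 / 43681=0.01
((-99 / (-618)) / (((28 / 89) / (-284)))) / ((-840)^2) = -69509 / 339158400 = -0.00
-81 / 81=-1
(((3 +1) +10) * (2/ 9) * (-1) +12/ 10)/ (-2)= 43/ 45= 0.96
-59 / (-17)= 59 / 17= 3.47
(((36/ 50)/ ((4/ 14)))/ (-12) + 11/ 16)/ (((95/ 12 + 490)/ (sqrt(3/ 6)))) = 573 *sqrt(2)/ 1195000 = 0.00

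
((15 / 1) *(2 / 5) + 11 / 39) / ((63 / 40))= 3.99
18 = 18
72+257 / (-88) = 6079 / 88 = 69.08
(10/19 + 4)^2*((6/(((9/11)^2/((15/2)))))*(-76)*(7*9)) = -125288240/19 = -6594117.89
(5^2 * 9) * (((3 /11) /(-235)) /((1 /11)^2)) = -31.60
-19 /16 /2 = -19 /32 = -0.59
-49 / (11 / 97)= -4753 / 11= -432.09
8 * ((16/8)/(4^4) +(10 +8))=2305/16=144.06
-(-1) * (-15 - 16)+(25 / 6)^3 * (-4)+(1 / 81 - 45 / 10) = -26312 / 81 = -324.84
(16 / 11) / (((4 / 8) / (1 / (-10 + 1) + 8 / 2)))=1120 / 99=11.31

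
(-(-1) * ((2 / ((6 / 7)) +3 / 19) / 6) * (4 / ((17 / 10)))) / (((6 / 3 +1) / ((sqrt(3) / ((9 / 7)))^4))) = 1.07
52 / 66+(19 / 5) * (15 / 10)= 2141 / 330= 6.49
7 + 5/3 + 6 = 14.67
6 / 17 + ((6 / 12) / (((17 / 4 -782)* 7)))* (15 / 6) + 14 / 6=19498 / 7259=2.69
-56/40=-7/5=-1.40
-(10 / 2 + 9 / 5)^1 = -34 / 5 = -6.80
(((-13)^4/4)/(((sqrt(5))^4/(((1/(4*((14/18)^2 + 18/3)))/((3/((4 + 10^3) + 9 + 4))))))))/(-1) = -784256499/214000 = -3664.75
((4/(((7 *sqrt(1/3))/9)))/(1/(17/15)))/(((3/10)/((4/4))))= 136 *sqrt(3)/7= 33.65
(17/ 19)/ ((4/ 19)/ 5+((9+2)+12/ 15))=17/ 225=0.08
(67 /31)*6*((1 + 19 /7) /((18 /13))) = 22646 /651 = 34.79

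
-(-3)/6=1/2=0.50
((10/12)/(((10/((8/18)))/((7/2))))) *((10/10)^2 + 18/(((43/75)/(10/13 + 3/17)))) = 2041571/513162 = 3.98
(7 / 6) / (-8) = -7 / 48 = -0.15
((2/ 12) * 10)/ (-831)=-5/ 2493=-0.00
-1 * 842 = -842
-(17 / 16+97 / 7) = -1671 / 112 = -14.92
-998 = -998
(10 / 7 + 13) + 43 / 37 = 4038 / 259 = 15.59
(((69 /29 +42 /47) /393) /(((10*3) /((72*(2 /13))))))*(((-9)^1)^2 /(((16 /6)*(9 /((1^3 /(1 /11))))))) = 1324917 /11605945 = 0.11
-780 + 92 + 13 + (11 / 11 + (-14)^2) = -478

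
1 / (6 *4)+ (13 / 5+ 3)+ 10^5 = 12000677 / 120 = 100005.64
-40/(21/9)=-120/7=-17.14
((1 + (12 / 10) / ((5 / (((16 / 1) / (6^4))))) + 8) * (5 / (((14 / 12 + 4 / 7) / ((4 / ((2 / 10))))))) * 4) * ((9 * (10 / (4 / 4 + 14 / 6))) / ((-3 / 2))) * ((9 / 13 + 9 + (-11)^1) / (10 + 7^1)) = 2722496 / 949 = 2868.81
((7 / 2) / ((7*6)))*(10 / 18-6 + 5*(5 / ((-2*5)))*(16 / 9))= -89 / 108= -0.82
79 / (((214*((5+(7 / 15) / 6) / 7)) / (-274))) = -6818490 / 48899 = -139.44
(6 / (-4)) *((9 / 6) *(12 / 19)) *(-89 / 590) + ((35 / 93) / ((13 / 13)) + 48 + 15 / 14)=181209929 / 3648855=49.66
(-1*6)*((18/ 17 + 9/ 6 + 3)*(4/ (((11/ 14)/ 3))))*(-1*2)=190512/ 187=1018.78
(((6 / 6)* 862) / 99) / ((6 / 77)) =3017 / 27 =111.74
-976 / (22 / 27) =-13176 / 11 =-1197.82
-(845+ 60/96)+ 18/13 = -87801/104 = -844.24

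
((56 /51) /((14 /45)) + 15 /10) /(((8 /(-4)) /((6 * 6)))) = -1539 /17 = -90.53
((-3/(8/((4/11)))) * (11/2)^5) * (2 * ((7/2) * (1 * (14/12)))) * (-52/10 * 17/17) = 9326317/320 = 29144.74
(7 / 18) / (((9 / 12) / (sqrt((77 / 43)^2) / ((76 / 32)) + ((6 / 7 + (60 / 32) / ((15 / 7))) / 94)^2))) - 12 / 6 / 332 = 1395549078499 / 3623828519808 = 0.39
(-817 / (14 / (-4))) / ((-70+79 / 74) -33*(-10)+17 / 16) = 967328 / 1086267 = 0.89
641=641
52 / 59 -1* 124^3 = -112490764 / 59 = -1906623.12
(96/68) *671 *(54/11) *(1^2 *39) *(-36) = -6529095.53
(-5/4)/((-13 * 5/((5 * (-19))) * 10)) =-19/104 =-0.18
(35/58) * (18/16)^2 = 2835/3712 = 0.76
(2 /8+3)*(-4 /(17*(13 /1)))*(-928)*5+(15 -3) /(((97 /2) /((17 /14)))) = 3154028 /11543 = 273.24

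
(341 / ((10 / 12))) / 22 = 93 / 5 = 18.60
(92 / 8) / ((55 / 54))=621 / 55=11.29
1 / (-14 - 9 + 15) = -1 / 8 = -0.12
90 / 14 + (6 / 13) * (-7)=291 / 91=3.20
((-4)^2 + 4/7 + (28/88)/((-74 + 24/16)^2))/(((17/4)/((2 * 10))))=429247968/5504345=77.98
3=3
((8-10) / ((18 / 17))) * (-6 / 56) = 17 / 84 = 0.20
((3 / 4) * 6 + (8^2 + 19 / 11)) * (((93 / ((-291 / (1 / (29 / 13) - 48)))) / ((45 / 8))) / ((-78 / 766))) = -6745621204 / 3620331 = -1863.26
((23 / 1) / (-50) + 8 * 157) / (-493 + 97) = -5707 / 1800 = -3.17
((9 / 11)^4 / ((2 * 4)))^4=0.00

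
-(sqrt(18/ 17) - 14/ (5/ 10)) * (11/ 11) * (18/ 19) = 504/ 19 - 54 * sqrt(34)/ 323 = 25.55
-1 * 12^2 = -144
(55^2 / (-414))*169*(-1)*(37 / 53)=18915325 / 21942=862.06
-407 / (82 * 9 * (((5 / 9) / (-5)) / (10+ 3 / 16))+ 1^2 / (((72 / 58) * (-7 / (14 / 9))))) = 10747242 / 217271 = 49.46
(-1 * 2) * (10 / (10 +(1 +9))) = -1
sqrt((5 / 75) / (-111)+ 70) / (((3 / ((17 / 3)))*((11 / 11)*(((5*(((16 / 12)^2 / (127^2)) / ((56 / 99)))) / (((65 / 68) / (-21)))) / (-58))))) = 6080633*sqrt(21561565) / 659340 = 42823.24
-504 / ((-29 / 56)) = 28224 / 29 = 973.24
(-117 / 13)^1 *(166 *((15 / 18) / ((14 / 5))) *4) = -12450 / 7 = -1778.57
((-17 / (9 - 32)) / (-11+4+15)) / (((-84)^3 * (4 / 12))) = -17 / 36352512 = -0.00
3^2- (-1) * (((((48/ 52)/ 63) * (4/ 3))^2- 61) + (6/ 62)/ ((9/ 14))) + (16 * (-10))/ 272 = -18536121736/ 353491047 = -52.44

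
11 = 11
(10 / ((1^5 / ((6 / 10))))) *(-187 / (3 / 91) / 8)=-17017 / 4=-4254.25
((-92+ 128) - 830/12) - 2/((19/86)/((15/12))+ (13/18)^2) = -10516673/291882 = -36.03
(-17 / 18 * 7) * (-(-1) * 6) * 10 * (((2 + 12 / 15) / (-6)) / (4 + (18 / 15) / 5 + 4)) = 22.46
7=7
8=8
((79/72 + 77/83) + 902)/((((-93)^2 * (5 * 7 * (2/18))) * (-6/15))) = -771779/11485872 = -0.07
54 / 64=27 / 32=0.84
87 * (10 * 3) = 2610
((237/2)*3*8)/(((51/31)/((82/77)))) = 2409816/1309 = 1840.96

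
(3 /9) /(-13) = -1 /39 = -0.03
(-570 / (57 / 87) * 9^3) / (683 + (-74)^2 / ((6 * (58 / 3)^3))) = -61872941880 / 66643069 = -928.42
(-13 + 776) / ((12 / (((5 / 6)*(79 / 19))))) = 301385 / 1368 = 220.31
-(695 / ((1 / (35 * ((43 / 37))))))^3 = -1144363279261234375 / 50653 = -22592211305573.89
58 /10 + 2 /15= 89 /15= 5.93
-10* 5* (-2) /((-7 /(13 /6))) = -650 /21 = -30.95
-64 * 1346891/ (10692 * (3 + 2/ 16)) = -172402048/ 66825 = -2579.90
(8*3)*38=912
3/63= 1/21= 0.05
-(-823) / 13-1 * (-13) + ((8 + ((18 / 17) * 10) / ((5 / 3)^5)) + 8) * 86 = 210380264 / 138125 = 1523.12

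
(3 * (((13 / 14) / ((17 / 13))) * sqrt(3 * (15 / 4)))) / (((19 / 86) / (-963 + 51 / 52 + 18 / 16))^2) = 166187085301449 * sqrt(5) / 2749376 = 135159985.29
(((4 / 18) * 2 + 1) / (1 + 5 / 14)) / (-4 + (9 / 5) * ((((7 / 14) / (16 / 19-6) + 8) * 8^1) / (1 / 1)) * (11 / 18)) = 44590 / 2746089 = 0.02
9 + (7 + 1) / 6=31 / 3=10.33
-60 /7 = -8.57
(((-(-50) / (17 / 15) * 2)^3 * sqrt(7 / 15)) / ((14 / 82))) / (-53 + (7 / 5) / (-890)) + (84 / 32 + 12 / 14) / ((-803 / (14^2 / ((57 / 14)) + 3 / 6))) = -13683750000000 * sqrt(105) / 2703786029 - 360425 / 1708784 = -51859.61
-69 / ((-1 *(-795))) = -0.09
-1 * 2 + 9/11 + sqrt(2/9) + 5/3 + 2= sqrt(2)/3 + 82/33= 2.96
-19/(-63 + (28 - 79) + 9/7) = 133/789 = 0.17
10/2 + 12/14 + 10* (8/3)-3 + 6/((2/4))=41.52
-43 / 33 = -1.30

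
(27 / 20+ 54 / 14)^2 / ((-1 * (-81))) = 0.33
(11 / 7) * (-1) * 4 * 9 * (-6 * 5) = 1697.14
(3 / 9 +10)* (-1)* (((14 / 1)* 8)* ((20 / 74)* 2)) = -69440 / 111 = -625.59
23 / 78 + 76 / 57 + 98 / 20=1273 / 195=6.53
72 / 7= 10.29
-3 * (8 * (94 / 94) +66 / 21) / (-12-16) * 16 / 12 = 78 / 49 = 1.59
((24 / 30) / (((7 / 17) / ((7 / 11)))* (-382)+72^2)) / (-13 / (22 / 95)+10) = -748 / 212962225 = -0.00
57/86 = 0.66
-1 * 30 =-30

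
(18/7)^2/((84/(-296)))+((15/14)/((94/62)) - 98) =-3888179/32242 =-120.59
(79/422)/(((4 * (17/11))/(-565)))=-490985/28696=-17.11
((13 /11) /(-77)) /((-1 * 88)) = 13 /74536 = 0.00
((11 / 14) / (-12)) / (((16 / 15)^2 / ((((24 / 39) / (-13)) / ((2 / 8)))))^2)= -185625 / 102362624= -0.00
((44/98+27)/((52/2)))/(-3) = -1345/3822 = -0.35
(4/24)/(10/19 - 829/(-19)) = 19/5034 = 0.00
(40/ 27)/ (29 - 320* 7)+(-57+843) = 46921802/ 59697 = 786.00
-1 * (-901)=901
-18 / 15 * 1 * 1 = -6 / 5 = -1.20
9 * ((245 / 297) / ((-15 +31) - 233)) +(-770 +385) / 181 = -400190 / 185163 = -2.16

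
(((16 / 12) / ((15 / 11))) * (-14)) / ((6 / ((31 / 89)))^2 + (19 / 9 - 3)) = -147994 / 3198395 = -0.05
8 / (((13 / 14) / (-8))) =-896 / 13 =-68.92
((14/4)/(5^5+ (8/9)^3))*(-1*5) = -25515/4557274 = -0.01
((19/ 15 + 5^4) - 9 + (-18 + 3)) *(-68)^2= 41773216/ 15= 2784881.07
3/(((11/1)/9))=27/11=2.45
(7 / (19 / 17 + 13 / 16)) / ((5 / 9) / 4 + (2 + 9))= 3264 / 10025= 0.33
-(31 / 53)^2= -0.34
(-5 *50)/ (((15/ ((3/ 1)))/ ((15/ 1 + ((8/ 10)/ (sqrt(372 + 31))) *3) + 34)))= -2455.98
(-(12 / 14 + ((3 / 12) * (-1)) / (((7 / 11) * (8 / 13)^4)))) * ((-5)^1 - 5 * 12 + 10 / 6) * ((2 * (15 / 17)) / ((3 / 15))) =-512684125 / 487424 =-1051.82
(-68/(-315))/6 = 34/945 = 0.04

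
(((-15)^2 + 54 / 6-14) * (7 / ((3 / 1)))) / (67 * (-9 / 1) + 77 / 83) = -31955 / 37479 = -0.85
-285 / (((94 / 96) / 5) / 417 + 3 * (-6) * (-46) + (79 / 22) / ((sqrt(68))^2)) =-5333763600 / 15496983959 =-0.34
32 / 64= 1 / 2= 0.50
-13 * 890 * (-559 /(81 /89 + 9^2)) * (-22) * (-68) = 86112612872 /729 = 118124297.49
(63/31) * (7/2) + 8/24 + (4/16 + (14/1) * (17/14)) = 9187/372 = 24.70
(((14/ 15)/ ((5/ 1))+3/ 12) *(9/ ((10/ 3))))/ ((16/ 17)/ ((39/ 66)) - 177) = -260559/ 38765000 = -0.01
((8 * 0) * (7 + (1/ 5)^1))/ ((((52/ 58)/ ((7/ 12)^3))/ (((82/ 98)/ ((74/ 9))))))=0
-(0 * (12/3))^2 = 0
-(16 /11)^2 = -256 /121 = -2.12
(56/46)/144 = 7/828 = 0.01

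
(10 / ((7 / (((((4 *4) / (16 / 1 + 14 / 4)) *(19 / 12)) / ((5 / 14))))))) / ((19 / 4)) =128 / 117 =1.09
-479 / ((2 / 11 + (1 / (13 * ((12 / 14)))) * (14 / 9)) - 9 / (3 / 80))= 1849419 / 925399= 2.00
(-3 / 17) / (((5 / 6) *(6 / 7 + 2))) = -63 / 850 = -0.07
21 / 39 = 7 / 13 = 0.54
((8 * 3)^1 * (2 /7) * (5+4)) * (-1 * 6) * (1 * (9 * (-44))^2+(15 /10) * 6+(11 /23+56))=-9352646208 /161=-58090970.24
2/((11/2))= 4/11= 0.36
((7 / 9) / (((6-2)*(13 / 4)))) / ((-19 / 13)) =-7 / 171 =-0.04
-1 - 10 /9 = -19 /9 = -2.11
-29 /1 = -29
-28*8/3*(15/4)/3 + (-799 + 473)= -1258/3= -419.33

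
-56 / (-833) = 8 / 119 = 0.07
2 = 2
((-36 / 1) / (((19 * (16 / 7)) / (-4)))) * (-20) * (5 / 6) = -1050 / 19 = -55.26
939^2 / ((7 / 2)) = 1763442 / 7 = 251920.29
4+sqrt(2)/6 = 4.24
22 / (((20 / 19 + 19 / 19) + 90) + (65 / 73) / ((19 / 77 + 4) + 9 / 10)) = 10993362 / 46084991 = 0.24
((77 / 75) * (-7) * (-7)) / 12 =3773 / 900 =4.19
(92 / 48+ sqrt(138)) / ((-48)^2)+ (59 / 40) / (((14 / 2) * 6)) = sqrt(138) / 2304+ 34789 / 967680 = 0.04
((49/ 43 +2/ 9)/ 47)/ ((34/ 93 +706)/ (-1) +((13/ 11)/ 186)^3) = -501516232008/ 12226797997037527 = -0.00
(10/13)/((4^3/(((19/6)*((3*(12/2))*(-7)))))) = -1995/416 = -4.80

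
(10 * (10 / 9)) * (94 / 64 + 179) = 48125 / 24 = 2005.21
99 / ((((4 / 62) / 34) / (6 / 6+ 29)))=1565190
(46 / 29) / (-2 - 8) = -23 / 145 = -0.16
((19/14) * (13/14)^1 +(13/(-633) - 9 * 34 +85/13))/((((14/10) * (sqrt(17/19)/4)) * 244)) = -2404986425 * sqrt(323)/11707924956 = -3.69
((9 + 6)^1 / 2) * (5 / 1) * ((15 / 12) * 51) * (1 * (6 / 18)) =6375 / 8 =796.88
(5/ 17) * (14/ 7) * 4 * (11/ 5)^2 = 968/ 85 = 11.39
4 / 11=0.36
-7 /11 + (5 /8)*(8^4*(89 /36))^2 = 57102171593 /891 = 64087734.67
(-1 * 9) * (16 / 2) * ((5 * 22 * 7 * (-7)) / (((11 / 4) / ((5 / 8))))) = 88200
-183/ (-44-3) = 3.89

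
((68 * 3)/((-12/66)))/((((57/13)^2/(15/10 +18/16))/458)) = -50659609/722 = -70165.66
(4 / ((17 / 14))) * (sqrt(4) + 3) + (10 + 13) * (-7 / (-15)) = 6937 / 255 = 27.20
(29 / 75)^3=24389 / 421875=0.06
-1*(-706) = 706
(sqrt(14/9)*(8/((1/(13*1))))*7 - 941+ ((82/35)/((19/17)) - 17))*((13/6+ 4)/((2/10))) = -3920002/133+ 67340*sqrt(14)/9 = -1477.79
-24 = -24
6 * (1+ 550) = 3306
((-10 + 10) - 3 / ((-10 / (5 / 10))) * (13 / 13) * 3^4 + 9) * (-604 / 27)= -473.13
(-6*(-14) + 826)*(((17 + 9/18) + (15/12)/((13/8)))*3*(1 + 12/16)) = 349125/4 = 87281.25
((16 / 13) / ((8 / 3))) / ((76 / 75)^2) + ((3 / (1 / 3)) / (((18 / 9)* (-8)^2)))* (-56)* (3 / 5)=-718227 / 375440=-1.91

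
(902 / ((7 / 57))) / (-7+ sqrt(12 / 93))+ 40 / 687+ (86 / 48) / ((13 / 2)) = -18973352137 / 18040620 - 34276 * sqrt(31) / 3535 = -1105.69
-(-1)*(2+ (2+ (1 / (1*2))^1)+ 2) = 13 / 2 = 6.50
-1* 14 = -14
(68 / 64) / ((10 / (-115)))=-391 / 32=-12.22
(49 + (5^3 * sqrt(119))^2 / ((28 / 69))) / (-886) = -18328321 / 3544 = -5171.65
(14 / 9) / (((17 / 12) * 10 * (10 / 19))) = 266 / 1275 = 0.21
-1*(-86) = 86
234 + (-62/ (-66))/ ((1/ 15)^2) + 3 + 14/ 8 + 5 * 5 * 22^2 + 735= 584545/ 44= 13285.11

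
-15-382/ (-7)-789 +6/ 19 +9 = -98435/ 133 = -740.11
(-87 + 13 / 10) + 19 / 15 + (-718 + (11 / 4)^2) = -190769 / 240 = -794.87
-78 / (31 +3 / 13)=-507 / 203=-2.50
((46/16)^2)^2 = 279841/4096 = 68.32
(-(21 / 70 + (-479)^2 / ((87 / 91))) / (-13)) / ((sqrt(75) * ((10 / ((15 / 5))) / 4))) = 208791571 * sqrt(3) / 141375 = 2558.00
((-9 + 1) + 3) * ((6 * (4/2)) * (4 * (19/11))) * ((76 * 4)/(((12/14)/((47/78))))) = -38006080/429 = -88592.26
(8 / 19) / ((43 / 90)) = 0.88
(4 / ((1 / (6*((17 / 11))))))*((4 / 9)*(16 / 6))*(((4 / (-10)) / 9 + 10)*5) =1949696 / 891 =2188.21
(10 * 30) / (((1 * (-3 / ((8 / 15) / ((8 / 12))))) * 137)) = -80 / 137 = -0.58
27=27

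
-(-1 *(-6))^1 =-6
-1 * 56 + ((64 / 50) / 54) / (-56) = -264602 / 4725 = -56.00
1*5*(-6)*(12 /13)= -360 /13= -27.69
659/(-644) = -659/644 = -1.02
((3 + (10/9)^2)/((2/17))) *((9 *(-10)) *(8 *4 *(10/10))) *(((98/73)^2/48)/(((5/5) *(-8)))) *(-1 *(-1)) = 70001155/143883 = 486.51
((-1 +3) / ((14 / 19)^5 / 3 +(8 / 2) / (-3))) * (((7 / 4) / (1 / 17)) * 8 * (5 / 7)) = -631405245 / 2341643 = -269.64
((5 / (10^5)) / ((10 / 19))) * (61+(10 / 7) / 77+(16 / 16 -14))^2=3181920139 / 14526050000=0.22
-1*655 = -655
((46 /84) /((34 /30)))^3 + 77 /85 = 68666607 /67406360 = 1.02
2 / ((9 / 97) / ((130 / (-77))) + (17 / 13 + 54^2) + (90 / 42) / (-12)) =353080 / 514980273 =0.00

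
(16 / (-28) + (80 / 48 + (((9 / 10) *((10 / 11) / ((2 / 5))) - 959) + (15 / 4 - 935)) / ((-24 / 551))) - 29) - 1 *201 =106250451 / 2464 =43121.12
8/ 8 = 1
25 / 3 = 8.33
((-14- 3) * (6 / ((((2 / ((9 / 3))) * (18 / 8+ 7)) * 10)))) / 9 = -34 / 185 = -0.18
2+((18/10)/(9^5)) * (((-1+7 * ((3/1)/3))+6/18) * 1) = 196849/98415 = 2.00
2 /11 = 0.18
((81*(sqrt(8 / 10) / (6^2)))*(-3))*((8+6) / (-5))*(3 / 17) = 567*sqrt(5) / 425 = 2.98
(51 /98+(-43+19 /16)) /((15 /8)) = -10791 /490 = -22.02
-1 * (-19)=19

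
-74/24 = -37/12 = -3.08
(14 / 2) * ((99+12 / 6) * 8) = 5656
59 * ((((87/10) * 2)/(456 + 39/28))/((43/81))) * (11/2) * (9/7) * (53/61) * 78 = 37813722804/18662645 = 2026.17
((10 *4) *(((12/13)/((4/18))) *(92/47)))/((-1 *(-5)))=39744/611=65.05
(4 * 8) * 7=224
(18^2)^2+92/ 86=4514014/ 43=104977.07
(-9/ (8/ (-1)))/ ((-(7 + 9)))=-9/ 128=-0.07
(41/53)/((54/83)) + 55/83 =439859/237546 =1.85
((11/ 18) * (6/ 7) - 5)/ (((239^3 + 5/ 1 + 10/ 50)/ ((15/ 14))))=-1175/ 3344721429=-0.00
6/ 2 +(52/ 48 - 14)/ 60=401/ 144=2.78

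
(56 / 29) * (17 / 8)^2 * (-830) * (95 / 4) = -79756775 / 464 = -171889.60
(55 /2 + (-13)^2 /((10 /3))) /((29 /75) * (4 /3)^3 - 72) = -158355 /143944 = -1.10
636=636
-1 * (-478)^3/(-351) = -109215352/351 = -311154.85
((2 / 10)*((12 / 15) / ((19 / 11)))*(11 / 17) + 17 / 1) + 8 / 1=202359 / 8075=25.06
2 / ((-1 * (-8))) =1 / 4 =0.25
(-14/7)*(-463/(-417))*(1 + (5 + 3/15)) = -28706/2085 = -13.77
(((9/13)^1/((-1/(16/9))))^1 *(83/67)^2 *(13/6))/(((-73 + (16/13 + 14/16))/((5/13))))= 2204480/99292191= 0.02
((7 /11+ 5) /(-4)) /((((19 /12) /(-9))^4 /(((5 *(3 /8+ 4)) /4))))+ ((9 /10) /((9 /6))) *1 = -57657047907 /7167655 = -8044.06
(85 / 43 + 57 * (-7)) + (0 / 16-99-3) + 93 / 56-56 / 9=-10913689 / 21672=-503.58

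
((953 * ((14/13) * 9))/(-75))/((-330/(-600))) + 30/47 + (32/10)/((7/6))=-10375770/47047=-220.54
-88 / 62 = -44 / 31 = -1.42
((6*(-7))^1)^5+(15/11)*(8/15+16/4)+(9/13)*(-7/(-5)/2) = -186888452227/1430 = -130691225.33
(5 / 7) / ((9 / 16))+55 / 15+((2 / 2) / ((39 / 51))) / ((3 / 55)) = 23678 / 819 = 28.91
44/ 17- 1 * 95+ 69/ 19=-28676/ 323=-88.78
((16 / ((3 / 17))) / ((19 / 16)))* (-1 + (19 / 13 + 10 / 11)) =852992 / 8151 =104.65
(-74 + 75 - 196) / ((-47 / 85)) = 16575 / 47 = 352.66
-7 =-7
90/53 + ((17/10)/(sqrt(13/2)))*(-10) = 90/53 - 17*sqrt(26)/13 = -4.97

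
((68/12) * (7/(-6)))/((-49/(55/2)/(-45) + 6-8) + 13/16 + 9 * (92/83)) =-21729400/29015869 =-0.75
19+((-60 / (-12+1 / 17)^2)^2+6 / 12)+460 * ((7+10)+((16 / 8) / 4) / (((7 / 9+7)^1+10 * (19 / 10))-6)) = 4986165762620353 / 635119948694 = 7850.75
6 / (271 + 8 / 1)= 2 / 93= 0.02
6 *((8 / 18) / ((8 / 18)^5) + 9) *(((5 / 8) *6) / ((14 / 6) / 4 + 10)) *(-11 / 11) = -1196775 / 16256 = -73.62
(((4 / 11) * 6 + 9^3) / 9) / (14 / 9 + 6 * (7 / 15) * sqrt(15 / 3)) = 10.39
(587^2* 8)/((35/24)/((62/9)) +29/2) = 1367249792/7297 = 187371.49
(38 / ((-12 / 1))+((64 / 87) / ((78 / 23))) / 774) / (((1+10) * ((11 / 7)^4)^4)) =-276348666782031102707 / 1327395888198332314112322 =-0.00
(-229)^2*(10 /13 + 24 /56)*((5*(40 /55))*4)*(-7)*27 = -24693418080 /143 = -172681245.31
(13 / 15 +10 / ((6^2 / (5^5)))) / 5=78203 / 450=173.78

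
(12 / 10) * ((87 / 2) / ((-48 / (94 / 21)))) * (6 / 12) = -2.43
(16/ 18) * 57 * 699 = 35416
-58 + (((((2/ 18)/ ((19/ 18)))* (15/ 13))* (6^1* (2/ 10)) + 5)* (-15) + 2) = -32897/ 247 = -133.19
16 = 16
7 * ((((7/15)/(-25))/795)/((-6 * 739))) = 49/1321886250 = 0.00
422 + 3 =425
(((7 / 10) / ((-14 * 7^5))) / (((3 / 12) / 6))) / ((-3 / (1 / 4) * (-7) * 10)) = -1 / 11764900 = -0.00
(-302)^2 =91204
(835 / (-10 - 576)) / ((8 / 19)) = -15865 / 4688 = -3.38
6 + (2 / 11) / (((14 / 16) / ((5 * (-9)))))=-258 / 77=-3.35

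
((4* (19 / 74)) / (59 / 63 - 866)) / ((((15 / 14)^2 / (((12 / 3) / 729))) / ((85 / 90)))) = -1772624 / 330750343575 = -0.00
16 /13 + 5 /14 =289 /182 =1.59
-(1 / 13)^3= -1 / 2197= -0.00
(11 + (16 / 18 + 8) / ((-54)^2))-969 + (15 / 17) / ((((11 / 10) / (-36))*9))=-1179309766 / 1226907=-961.21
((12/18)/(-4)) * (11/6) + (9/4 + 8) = 179/18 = 9.94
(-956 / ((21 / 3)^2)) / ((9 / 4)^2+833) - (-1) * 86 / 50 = 27870363 / 16426025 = 1.70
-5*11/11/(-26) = 5/26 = 0.19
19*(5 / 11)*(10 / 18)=475 / 99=4.80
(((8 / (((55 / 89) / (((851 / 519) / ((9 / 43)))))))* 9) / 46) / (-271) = -566396 / 7735695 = -0.07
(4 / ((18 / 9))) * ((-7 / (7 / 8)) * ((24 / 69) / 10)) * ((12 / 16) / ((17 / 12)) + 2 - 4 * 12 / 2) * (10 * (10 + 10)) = 934400 / 391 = 2389.77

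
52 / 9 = 5.78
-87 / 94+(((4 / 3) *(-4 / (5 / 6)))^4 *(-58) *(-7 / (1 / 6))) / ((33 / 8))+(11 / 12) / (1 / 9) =1280580809723 / 1292500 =990778.19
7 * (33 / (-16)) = -231 / 16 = -14.44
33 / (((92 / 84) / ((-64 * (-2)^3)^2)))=181665792 / 23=7898512.70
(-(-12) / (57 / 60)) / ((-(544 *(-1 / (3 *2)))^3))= 405 / 23896832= 0.00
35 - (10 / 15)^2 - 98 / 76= 11377 / 342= 33.27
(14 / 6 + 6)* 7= 175 / 3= 58.33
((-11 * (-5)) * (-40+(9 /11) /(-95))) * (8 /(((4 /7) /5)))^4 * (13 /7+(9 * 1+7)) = -17925608750000 /19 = -943453092105.26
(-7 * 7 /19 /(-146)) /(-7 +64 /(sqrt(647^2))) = -31703 /12385910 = -0.00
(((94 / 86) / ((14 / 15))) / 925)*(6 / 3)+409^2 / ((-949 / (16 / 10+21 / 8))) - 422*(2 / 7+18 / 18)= -1287.31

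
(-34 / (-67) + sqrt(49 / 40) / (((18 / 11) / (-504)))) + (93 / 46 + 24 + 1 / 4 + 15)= 257527 / 6164 - 539* sqrt(10) / 5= -299.11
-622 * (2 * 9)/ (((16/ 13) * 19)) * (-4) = 36387/ 19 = 1915.11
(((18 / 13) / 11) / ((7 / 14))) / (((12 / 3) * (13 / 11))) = 9 / 169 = 0.05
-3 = -3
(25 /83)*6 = 150 /83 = 1.81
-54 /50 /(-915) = 9 /7625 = 0.00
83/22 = 3.77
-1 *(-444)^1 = 444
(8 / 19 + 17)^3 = 36264691 / 6859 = 5287.17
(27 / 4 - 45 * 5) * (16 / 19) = -3492 / 19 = -183.79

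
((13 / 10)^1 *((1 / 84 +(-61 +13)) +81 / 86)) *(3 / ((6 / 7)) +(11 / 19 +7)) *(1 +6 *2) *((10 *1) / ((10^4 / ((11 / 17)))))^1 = -132994627909 / 23333520000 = -5.70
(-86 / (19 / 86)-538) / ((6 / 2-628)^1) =1.48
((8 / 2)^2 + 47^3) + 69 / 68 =7061121 / 68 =103840.01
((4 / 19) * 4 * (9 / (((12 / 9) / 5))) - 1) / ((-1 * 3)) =-521 / 57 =-9.14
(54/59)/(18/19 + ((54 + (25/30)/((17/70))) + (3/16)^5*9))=54867787776/3499821881873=0.02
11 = 11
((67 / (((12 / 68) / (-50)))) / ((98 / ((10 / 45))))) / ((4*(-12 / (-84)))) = -75.33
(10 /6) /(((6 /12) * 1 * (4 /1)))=5 /6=0.83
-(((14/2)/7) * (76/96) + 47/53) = -2135/1272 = -1.68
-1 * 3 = -3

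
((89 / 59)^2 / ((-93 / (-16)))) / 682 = 63368 / 110392953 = 0.00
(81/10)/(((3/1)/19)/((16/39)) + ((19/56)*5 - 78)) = -86184/807775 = -0.11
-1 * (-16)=16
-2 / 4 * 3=-3 / 2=-1.50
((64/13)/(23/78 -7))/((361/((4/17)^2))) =-6144/54564067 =-0.00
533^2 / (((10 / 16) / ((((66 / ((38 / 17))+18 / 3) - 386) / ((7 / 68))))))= -1029111266144 / 665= -1547535738.56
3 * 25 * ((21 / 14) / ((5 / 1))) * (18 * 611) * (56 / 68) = 3464370 / 17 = 203786.47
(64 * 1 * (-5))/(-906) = 160/453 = 0.35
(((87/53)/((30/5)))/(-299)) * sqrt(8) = -29 * sqrt(2)/15847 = -0.00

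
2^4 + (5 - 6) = 15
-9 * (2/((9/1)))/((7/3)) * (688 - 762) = 444/7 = 63.43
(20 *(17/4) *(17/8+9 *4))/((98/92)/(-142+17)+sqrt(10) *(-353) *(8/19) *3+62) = -5748873610937500 *sqrt(10)/7894890089713413 -3196998251209375/31579560358853652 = -2.40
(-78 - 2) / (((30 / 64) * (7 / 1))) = -512 / 21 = -24.38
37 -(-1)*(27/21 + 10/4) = 571/14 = 40.79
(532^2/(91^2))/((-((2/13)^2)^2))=-61009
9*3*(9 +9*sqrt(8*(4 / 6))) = 804.18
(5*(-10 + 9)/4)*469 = -2345/4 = -586.25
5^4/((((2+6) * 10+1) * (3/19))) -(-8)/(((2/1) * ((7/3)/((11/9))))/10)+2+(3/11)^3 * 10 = 163063547/2264031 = 72.02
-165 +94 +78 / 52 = -139 / 2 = -69.50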